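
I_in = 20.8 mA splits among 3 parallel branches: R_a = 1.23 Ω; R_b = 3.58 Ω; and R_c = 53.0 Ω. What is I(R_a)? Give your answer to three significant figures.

Total conductance ΣG = 1/1.23 + 1/3.58 + 1/53.0 = 1.111 (units of 1/Ω).
R_a takes the fraction G_k/ΣG = 0.8130/1.111 = 0.7316, so I = 20.8 × 0.7316 = 15.22 mA.

I ≈ 15.2 mA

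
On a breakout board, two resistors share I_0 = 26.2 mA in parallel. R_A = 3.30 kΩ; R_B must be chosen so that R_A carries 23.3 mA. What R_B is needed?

R_B ≈ 26.5 kΩ

Two-branch current divider: I_A = I_0 · R_B/(R_A + R_B).
With f = 0.8893, R_B = R_A · f/(1−f) = 3.30 × 8.034 = 26.51 kΩ.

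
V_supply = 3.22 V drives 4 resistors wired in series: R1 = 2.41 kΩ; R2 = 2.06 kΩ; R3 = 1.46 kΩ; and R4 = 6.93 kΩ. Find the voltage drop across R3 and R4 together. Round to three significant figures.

V ≈ 2.10 V

Series total: ΣR = 2.41 + 2.06 + 1.46 + 6.93 = 12.86 kΩ.
R_{R3..R4} = 1.46 + 6.93 = 8.390 kΩ.
V = V_supply · R/ΣR = 3.22 × 0.6524 = 2.101 V.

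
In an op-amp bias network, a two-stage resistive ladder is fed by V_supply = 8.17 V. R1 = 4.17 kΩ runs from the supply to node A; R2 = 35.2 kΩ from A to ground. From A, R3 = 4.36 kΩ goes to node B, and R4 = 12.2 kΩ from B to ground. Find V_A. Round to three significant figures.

V_A ≈ 5.96 V

Looking into the second stage from A: R3 + R4 = 16.56 kΩ appears in parallel with R2.
Effective lower resistance at A: R2 ‖ 16.56 = 11.26 kΩ.
So V_A = 8.17 × 0.7298 = 5.962 V.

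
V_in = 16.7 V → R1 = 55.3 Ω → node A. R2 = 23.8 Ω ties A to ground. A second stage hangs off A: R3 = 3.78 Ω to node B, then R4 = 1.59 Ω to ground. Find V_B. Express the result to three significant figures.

V_B ≈ 0.363 V

Node A sees R2 in parallel with the series input of stage 2, R3 + R4 = 5.370 Ω.
Effective lower resistance at A: R2 ‖ 5.370 = 4.381 Ω.
So V_A = 16.7 × 0.07341 = 1.226 V.
V_B = V_A × 0.2961 = 0.3630 V.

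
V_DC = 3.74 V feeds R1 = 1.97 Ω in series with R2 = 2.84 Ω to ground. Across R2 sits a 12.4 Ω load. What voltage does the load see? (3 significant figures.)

The load sits in parallel with R2, giving an effective lower resistance R2' = R2·R_L/(R2+R_L) = 2.311 Ω.
Voltage divider with the loaded lower leg: V_out = 3.74 × 2.311/(1.97 + 2.311) = 3.74 × 0.5398 = 2.019 V.

V_out ≈ 2.02 V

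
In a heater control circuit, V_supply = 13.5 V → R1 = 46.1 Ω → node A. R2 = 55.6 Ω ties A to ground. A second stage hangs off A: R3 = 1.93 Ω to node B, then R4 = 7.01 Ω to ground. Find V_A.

V_A ≈ 1.93 V

Node A sees R2 in parallel with the series input of stage 2, R3 + R4 = 8.940 Ω.
Effective lower resistance at A: R2 ‖ 8.940 = 7.702 Ω.
So V_A = 13.5 × 0.1431 = 1.933 V.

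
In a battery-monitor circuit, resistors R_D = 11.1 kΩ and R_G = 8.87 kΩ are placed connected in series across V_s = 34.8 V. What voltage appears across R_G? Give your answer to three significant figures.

V ≈ 15.5 V

Series total: ΣR = 11.1 + 8.87 = 19.97 kΩ.
By the voltage-divider rule, V = 34.8 × 8.870/19.97 = 15.46 V.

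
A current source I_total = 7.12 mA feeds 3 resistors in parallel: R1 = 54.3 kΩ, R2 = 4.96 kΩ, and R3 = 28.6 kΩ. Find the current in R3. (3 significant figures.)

I ≈ 0.976 mA

ΣG = 1/54.3 + 1/4.96 + 1/28.6 = 0.2550.
By the current-divider rule, I = I_total · G_k/ΣG = 7.12 × 0.1371 = 0.9763 mA.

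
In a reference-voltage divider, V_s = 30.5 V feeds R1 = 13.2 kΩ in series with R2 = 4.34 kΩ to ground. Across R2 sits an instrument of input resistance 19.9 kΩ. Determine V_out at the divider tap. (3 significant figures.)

R2 ‖ R_L = (4.34 × 19.9)/(4.34 + 19.9) = 3.563 kΩ.
Now apply the divider: V_out = 30.5 × 0.2125 = 6.483 V.

V_out ≈ 6.48 V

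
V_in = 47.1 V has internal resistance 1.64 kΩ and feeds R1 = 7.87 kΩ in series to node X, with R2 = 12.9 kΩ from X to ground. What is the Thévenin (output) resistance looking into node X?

R1' = 1.64 + 7.87 = 9.510 kΩ (source resistance + R1).
Zeroing V_in shorts the top of R1' to ground, so R_th = R1' ‖ R2 = 5.474 kΩ.

R_th ≈ 5.47 kΩ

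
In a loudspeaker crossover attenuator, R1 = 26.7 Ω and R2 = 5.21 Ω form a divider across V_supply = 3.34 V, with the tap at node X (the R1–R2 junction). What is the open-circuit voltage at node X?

Open-circuit (no load on X): V_th = V_supply · R2/(R1 + R2) = 3.34 × 5.21/(26.70 + 5.21) = 0.5453 V.

V_th ≈ 0.545 V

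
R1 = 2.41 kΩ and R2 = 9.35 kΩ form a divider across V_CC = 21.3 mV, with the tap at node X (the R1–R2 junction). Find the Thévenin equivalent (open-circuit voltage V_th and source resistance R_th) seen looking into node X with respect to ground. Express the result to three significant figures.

V_th ≈ 16.9 mV, R_th ≈ 1.92 kΩ

Open-circuit (no load on X): V_th = V_CC · R2/(R1 + R2) = 21.3 × 9.35/(2.410 + 9.35) = 16.93 mV.
Zeroing V_CC shorts the top of R1 to ground, so R_th = R1 ‖ R2 = 1.916 kΩ.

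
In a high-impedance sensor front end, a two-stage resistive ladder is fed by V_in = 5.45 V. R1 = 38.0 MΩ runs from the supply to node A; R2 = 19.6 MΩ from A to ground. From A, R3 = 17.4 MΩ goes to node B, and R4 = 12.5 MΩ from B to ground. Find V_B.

The second stage (R3 + R4 = 29.90 MΩ) loads node A in parallel with R2.
Effective lower resistance at A: R2 ‖ 29.90 = 11.84 MΩ.
First divider: V_A = V_in · 11.84/(38.0 + 11.84) = 1.295 V.
V_B = V_A × 0.4181 = 0.5412 V.

V_B ≈ 0.541 V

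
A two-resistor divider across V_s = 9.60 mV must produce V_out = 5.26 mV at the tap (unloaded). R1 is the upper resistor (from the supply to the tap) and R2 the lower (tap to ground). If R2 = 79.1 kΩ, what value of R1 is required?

R1 ≈ 65.3 kΩ

V_out/V_s = R2/(R1+R2) = 0.5479.
So R1 = R2 · (V_s/V_out − 1) = 79.1 × (9.60/5.26 − 1) = 79.1 × 0.8251 = 65.27 kΩ.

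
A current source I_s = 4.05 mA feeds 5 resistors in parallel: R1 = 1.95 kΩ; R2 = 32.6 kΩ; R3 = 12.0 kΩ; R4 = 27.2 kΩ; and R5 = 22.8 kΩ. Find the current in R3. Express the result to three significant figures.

I ≈ 0.477 mA

Total conductance ΣG = 1/1.95 + 1/32.6 + 1/12.0 + 1/27.2 + 1/22.8 = 0.7075 (units of 1/kΩ).
Current divider: I(R3) = I_s · G_k/ΣG = 4.05 × (0.08333/0.7075) = 4.05 × 0.1178 = 0.4771 mA.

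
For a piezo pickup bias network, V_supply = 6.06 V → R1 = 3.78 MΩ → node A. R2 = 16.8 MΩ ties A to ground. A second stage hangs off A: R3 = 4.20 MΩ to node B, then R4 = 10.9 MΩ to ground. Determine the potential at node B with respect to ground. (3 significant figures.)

Looking into the second stage from A: R3 + R4 = 15.10 MΩ appears in parallel with R2.
Effective lower resistance at A: R2 ‖ 15.10 = 7.952 MΩ.
V_A = 6.06 × 7.952/(3.78 + 7.952) = 4.108 V.
V_B = V_A × 0.7219 = 2.965 V.

V_B ≈ 2.97 V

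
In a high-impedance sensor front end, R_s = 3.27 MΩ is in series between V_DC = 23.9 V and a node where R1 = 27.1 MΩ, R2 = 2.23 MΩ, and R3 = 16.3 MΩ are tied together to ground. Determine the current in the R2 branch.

I ≈ 3.84 µA

Combine the parallel branches: R_p = (1/27.1 + 1/2.23 + 1/16.3)⁻¹ = 1.829 MΩ.
Node voltage V_A = V_DC · R_p/(R_s + R_p) = 23.9 × 0.3587 = 8.574 V.
I(R2) = V_A / R2 = 8.574/2.23 = 3.845 µA.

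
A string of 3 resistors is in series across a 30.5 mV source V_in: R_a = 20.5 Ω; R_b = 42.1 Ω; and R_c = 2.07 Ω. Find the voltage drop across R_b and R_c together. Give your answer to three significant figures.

Total series resistance ΣR = 20.5 + 42.1 + 2.07 = 64.67 Ω.
R_{R_b..R_c} = 42.1 + 2.07 = 44.17 Ω.
Voltage divider: V = V_in · (44.17 / 64.67) = 30.5 × 0.6830 = 20.83 mV.

V ≈ 20.8 mV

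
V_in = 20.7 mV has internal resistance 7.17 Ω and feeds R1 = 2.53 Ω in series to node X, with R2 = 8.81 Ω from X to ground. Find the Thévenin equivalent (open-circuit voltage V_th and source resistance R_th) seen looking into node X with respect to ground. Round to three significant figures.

V_th ≈ 9.85 mV, R_th ≈ 4.62 Ω

R1' = 7.17 + 2.53 = 9.700 Ω (source resistance + R1).
V_th is the unloaded tap voltage: V_in · R2/(R1'+R2) = 20.7 × 0.4760 = 9.852 mV.
Looking into X with the source shorted: R_th = R1'·R2/(R1'+R2) = 9.700 × 8.81/18.51 = 4.617 Ω.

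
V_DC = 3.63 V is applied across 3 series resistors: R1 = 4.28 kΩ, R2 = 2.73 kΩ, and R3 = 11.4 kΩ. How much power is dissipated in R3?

The common current is I = 3.63/18.41 = 0.1972 mA.
P = I²R = 0.03888 × 11.4 = 0.4432 mW.

P ≈ 0.443 mW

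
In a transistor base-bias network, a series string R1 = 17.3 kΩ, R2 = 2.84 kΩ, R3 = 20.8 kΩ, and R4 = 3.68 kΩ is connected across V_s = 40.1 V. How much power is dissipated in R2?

Series current I = V_s/ΣR = 40.1/44.62 = 0.8987 mA.
P(R2) = I²·R2 = (0.8987)² × 2.84 = 2.294 mW.

P ≈ 2.29 mW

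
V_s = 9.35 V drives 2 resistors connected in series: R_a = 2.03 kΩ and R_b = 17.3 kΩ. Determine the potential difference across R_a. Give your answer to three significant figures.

Series total: ΣR = 2.03 + 17.3 = 19.33 kΩ.
V = V_s · R/ΣR = 9.35 × 0.1050 = 0.9819 V.

V ≈ 0.982 V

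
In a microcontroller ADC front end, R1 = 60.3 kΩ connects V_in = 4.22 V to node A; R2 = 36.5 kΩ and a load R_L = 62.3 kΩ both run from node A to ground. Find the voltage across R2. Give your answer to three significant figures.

The load sits in parallel with R2, giving an effective lower resistance R2' = R2·R_L/(R2+R_L) = 23.02 kΩ.
Voltage divider with the loaded lower leg: V_out = 4.22 × 23.02/(60.3 + 23.02) = 4.22 × 0.2762 = 1.166 V.

V_out ≈ 1.17 V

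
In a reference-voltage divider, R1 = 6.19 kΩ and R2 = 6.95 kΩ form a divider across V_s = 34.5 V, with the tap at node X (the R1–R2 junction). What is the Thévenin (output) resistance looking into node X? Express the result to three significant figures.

R_th ≈ 3.27 kΩ

Zeroing V_s shorts the top of R1 to ground, so R_th = R1 ‖ R2 = 3.274 kΩ.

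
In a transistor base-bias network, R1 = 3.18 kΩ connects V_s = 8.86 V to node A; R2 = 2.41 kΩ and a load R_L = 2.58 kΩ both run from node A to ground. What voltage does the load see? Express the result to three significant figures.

V_out ≈ 2.49 V

First combine the lower leg with the load: R2 ‖ R_L = 1.246 kΩ.
Voltage divider with the loaded lower leg: V_out = 8.86 × 1.246/(3.18 + 1.246) = 8.86 × 0.2815 = 2.494 V.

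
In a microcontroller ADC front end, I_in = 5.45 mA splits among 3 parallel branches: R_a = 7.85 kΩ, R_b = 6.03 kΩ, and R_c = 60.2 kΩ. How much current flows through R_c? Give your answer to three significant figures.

I ≈ 0.292 mA

Conductances: ΣG = 1/7.85 + 1/6.03 + 1/60.2 = 0.3098 (1/kΩ).
By the current-divider rule, I = I_in · G_k/ΣG = 5.45 × 0.05361 = 0.2922 mA.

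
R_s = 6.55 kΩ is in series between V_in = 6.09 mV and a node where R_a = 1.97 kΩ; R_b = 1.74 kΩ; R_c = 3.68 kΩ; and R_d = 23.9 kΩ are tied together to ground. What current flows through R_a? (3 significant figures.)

I ≈ 0.305 µA

Equivalent of the parallel group: R_p = 0.7164 kΩ.
V_A by voltage divider: V_A = 6.09 × 0.7164/(6.55 + 0.7164) = 0.6004 mV.
I(R_a) = V_A / R_a = 0.6004/1.97 = 0.3048 µA.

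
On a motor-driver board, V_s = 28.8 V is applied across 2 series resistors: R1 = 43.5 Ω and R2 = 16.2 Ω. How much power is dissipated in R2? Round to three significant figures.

The common current is I = 28.8/59.70 = 0.4824 A.
P(R2) = I²·R2 = (0.4824)² × 16.2 = 3.770 W.

P ≈ 3.77 W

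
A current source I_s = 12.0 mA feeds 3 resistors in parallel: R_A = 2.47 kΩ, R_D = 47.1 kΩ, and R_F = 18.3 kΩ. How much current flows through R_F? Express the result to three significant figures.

Conductances: ΣG = 1/2.47 + 1/47.1 + 1/18.3 = 0.4807 (1/kΩ).
By the current-divider rule, I = I_s · G_k/ΣG = 12.0 × 0.1137 = 1.364 mA.

I ≈ 1.36 mA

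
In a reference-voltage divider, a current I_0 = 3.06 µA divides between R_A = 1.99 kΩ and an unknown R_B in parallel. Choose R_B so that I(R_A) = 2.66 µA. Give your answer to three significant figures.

R_B ≈ 13.2 kΩ

In a two-way split, I_A/I_0 = R_B/(R_A + R_B).
2.66/3.06 = R_B/(R_A + R_B) → R_B = R_A · (0.8693)/(1 − 0.8693) = 1.99 × 6.650 = 13.23 kΩ.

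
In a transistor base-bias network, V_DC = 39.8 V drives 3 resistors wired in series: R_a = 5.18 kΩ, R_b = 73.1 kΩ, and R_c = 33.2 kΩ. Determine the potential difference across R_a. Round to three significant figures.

V ≈ 1.85 V

Series total: ΣR = 5.18 + 73.1 + 33.2 = 111.5 kΩ.
Voltage divider: V = V_DC · (5.180 / 111.5) = 39.8 × 0.04647 = 1.849 V.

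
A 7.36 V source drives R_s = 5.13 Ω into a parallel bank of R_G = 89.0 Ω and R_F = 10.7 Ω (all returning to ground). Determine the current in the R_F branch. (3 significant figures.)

I ≈ 0.448 A

Equivalent of the parallel group: R_p = 9.552 Ω.
Node voltage V_A = V_supply · R_p/(R_s + R_p) = 7.36 × 0.6506 = 4.788 V.
I(R_F) = V_A / R_F = 4.788/10.7 = 0.4475 A.
(Equivalently: I_total = 0.5013 A, then current-divider fraction G_k/ΣG = 0.8927.)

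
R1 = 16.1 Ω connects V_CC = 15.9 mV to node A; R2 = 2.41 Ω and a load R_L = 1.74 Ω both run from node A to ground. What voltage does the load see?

V_out ≈ 0.939 mV

R2 ‖ R_L = (2.41 × 1.74)/(2.41 + 1.74) = 1.010 Ω.
Then V_out = V_CC · R2'/(R1 + R2') = 15.9 × 1.010/17.11 = 0.9390 mV.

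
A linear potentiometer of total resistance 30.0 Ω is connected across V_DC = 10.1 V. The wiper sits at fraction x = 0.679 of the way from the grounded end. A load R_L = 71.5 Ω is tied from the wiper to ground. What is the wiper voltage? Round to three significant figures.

The pot divides into 9.630 Ω above the wiper and 20.37 Ω below.
R_L loads the lower segment: effective lower R = 15.85 Ω.
V_out = 10.1 × 15.85/(9.630 + 15.85) = 6.283 V.

V_out ≈ 6.28 V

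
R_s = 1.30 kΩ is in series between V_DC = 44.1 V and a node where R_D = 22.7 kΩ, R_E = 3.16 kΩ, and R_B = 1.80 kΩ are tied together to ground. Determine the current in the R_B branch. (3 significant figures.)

I ≈ 11.2 mA

Parallel bank: R_p = 1/(1/22.7 + 1/3.16 + 1/1.80) = 1.092 kΩ.
Node voltage V_A = V_DC · R_p/(R_s + R_p) = 44.1 × 0.4564 = 20.13 V.
Branch current I = V_A/R_B = 20.13/1.80 = 11.18 mA.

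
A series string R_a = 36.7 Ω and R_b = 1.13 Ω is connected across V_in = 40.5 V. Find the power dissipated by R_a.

P ≈ 42.1 W

The common current is I = 40.5/37.83 = 1.071 A.
V(R_a) = I·R = 39.29 V; P = V·I = 39.29 × 1.071 = 42.06 W.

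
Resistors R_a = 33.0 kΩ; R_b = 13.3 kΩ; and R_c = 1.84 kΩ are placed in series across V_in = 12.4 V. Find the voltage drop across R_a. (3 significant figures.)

V ≈ 8.50 V

ΣR = 33.0 + 13.3 + 1.84 = 48.14 kΩ.
V = V_in · R/ΣR = 12.4 × 0.6855 = 8.500 V.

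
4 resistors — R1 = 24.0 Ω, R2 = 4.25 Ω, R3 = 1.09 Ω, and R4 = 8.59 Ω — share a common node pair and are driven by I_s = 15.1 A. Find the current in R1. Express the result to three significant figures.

I ≈ 0.480 A

ΣG = 1/24.0 + 1/4.25 + 1/1.09 + 1/8.59 = 1.311.
R1 takes the fraction G_k/ΣG = 0.04167/1.311 = 0.03179, so I = 15.1 × 0.03179 = 0.4800 A.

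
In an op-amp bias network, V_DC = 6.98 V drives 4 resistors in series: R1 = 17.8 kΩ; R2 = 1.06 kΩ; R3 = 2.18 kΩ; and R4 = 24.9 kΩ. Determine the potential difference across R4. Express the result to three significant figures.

V ≈ 3.78 V

Series total: ΣR = 17.8 + 1.06 + 2.18 + 24.9 = 45.94 kΩ.
By the voltage-divider rule, V = 6.98 × 24.90/45.94 = 3.783 V.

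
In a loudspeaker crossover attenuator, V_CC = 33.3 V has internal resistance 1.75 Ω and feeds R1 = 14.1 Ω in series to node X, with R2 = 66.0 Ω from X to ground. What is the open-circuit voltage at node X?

V_th ≈ 26.9 V

R1' = 1.75 + 14.1 = 15.85 Ω (source resistance + R1).
V_th is the unloaded tap voltage: V_CC · R2/(R1'+R2) = 33.3 × 0.8064 = 26.85 V.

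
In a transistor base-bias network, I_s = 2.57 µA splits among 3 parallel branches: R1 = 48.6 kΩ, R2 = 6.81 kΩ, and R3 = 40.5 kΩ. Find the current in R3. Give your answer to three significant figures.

I ≈ 0.330 µA

Total conductance ΣG = 1/48.6 + 1/6.81 + 1/40.5 = 0.1921 (units of 1/kΩ).
Current divider: I(R3) = I_s · G_k/ΣG = 2.57 × (0.02469/0.1921) = 2.57 × 0.1285 = 0.3303 µA.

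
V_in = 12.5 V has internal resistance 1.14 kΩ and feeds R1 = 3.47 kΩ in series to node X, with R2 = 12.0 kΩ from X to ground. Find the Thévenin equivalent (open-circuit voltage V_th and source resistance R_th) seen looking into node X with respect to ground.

V_th ≈ 9.03 V, R_th ≈ 3.33 kΩ

R1' = 1.14 + 3.47 = 4.610 kΩ (source resistance + R1).
With X open, the divider is unloaded: V_th = 12.5 × 12.0/16.61 = 9.031 V.
Looking into X with the source shorted: R_th = R1'·R2/(R1'+R2) = 4.610 × 12.0/16.61 = 3.331 kΩ.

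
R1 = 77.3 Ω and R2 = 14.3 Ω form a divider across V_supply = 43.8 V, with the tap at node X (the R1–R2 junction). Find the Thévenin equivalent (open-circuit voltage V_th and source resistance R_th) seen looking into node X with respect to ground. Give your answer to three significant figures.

V_th is the unloaded tap voltage: V_supply · R2/(R1+R2) = 43.8 × 0.1561 = 6.838 V.
Zeroing V_supply shorts the top of R1 to ground, so R_th = R1 ‖ R2 = 12.07 Ω.

V_th ≈ 6.84 V, R_th ≈ 12.1 Ω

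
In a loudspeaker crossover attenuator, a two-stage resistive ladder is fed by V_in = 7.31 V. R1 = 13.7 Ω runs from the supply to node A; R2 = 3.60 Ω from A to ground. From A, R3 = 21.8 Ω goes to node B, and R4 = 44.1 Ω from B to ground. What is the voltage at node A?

V_A ≈ 1.46 V

The second stage (R3 + R4 = 65.90 Ω) loads node A in parallel with R2.
R2 ‖ (R3+R4) = 3.414 Ω.
So V_A = 7.31 × 0.1995 = 1.458 V.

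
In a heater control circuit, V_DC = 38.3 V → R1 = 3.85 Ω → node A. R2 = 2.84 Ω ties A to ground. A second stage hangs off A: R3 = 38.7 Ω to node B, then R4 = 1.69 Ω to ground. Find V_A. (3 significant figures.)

Looking into the second stage from A: R3 + R4 = 40.39 Ω appears in parallel with R2.
Effective lower resistance at A: R2 ‖ 40.39 = 2.653 Ω.
V_A = 38.3 × 2.653/(3.85 + 2.653) = 15.63 V.

V_A ≈ 15.6 V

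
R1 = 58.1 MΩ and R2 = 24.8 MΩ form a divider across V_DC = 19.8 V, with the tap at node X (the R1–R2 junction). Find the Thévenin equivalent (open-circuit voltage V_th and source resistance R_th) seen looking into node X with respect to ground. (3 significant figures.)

With X open, the divider is unloaded: V_th = 19.8 × 24.8/82.90 = 5.923 V.
With V_DC suppressed (replaced by a short), R_th = R1 ‖ R2 = (58.10 × 24.8)/(58.10 + 24.8) = 17.38 MΩ.

V_th ≈ 5.92 V, R_th ≈ 17.4 MΩ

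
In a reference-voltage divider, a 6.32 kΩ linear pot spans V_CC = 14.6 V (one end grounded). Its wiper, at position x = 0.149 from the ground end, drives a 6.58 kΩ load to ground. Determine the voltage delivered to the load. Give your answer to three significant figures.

The pot divides into 5.378 kΩ above the wiper and 0.9417 kΩ below.
R_L loads the lower segment: effective lower R = 0.8238 kΩ.
Loaded-divider output: V_out = 14.6 × 0.1328 = 1.939 V.
(Unloaded: V_out = x·V_CC = 2.18 V.)

V_out ≈ 1.94 V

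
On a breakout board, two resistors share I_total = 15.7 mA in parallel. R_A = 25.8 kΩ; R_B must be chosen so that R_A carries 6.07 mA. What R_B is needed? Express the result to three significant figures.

R_B ≈ 16.3 kΩ

In a two-way split, I_A/I_total = R_B/(R_A + R_B).
With f = 0.3866, R_B = R_A · f/(1−f) = 25.8 × 0.6303 = 16.26 kΩ.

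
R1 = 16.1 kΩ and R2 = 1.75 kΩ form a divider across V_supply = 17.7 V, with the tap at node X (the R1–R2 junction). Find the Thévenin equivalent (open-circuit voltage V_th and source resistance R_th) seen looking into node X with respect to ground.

V_th ≈ 1.74 V, R_th ≈ 1.58 kΩ

Open-circuit (no load on X): V_th = V_supply · R2/(R1 + R2) = 17.7 × 1.75/(16.10 + 1.75) = 1.735 V.
With V_supply suppressed (replaced by a short), R_th = R1 ‖ R2 = (16.10 × 1.75)/(16.10 + 1.75) = 1.578 kΩ.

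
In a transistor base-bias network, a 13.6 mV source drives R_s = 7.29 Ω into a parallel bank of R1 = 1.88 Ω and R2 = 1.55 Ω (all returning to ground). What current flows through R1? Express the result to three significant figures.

I ≈ 0.755 mA

Combine the parallel branches: R_p = (1/1.88 + 1/1.55)⁻¹ = 0.8496 Ω.
V_A by voltage divider: V_A = 13.6 × 0.8496/(7.29 + 0.8496) = 1.419 mV.
Branch current I = V_A/R1 = 1.419/1.88 = 0.7550 mA.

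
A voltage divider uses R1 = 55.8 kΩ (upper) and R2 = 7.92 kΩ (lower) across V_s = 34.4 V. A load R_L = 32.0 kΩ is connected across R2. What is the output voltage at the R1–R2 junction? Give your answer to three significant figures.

First combine the lower leg with the load: R2 ‖ R_L = 6.349 kΩ.
Then V_out = V_s · R2'/(R1 + R2') = 34.4 × 6.349/62.15 = 3.514 V.

V_out ≈ 3.51 V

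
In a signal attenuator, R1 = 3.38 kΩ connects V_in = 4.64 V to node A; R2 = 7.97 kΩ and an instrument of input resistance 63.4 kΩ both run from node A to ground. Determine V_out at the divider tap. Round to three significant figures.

V_out ≈ 3.14 V

The load sits in parallel with R2, giving an effective lower resistance R2' = R2·R_L/(R2+R_L) = 7.080 kΩ.
Voltage divider with the loaded lower leg: V_out = 4.64 × 7.080/(3.38 + 7.080) = 4.64 × 0.6769 = 3.141 V.
(Unloaded it would be 3.26 V; the load pulls it down.)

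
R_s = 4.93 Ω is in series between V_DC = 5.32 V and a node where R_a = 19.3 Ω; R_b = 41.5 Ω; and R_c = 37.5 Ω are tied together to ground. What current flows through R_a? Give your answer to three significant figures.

Equivalent of the parallel group: R_p = 9.749 Ω.
V_A by voltage divider: V_A = 5.32 × 9.749/(4.93 + 9.749) = 3.533 V.
Branch current I = V_A/R_a = 3.533/19.3 = 0.1831 A.

I ≈ 0.183 A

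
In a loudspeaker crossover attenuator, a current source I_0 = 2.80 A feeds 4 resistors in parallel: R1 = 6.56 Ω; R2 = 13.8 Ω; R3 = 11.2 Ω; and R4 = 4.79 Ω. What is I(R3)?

Conductances: ΣG = 1/6.56 + 1/13.8 + 1/11.2 + 1/4.79 = 0.5230 (1/Ω).
Current divider: I(R3) = I_0 · G_k/ΣG = 2.80 × (0.08929/0.5230) = 2.80 × 0.1707 = 0.4781 A.

I ≈ 0.478 A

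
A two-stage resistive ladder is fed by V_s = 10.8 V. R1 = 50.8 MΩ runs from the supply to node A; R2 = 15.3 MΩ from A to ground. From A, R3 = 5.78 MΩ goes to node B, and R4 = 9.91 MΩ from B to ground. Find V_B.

Looking into the second stage from A: R3 + R4 = 15.69 MΩ appears in parallel with R2.
Effective lower resistance at A: R2 ‖ 15.69 = 7.746 MΩ.
First divider: V_A = V_s · 7.746/(50.8 + 7.746) = 1.429 V.
Stage 2 is unloaded, so V_B = V_A · R4/(R3+R4) = 1.429 × 9.91/15.69 = 0.9025 V.

V_B ≈ 0.903 V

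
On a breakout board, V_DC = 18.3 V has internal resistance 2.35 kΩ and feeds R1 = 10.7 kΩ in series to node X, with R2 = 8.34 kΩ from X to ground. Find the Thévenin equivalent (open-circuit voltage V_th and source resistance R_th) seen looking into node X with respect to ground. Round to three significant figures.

R1' = 2.35 + 10.7 = 13.05 kΩ (source resistance + R1).
With X open, the divider is unloaded: V_th = 18.3 × 8.34/21.39 = 7.135 V.
Zeroing V_DC shorts the top of R1' to ground, so R_th = R1' ‖ R2 = 5.088 kΩ.

V_th ≈ 7.14 V, R_th ≈ 5.09 kΩ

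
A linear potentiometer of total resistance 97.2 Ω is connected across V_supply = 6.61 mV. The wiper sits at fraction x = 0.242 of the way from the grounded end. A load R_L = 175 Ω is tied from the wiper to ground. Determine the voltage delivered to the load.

V_out ≈ 1.45 mV

Split the track: R_lower = x·R_p = 23.52 Ω, R_upper = (1−x)·R_p = 73.68 Ω.
R_L loads the lower segment: effective lower R = 20.74 Ω.
Loaded-divider output: V_out = 6.61 × 0.2196 = 1.452 mV.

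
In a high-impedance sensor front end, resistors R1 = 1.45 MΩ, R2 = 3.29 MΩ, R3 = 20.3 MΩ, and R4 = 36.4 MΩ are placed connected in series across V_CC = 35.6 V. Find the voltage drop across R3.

V ≈ 11.8 V

ΣR = 1.45 + 3.29 + 20.3 + 36.4 = 61.44 MΩ.
V = V_CC · R/ΣR = 35.6 × 0.3304 = 11.76 V.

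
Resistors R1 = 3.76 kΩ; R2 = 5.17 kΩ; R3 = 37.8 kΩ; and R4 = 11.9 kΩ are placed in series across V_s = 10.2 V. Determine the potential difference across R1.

ΣR = 3.76 + 5.17 + 37.8 + 11.9 = 58.63 kΩ.
By the voltage-divider rule, V = 10.2 × 3.760/58.63 = 0.6541 V.

V ≈ 0.654 V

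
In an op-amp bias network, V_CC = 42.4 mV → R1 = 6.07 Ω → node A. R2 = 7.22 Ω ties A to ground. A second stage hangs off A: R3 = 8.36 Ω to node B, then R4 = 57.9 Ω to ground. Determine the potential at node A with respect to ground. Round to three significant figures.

V_A ≈ 21.9 mV

The second stage (R3 + R4 = 66.26 Ω) loads node A in parallel with R2.
Effective lower resistance at A: R2 ‖ 66.26 = 6.511 Ω.
V_A = 42.4 × 6.511/(6.07 + 6.511) = 21.94 mV.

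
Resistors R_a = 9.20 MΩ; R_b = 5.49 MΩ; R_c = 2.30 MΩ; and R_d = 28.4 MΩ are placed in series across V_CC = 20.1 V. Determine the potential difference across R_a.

V ≈ 4.07 V

ΣR = 9.20 + 5.49 + 2.30 + 28.4 = 45.39 MΩ.
V = V_CC · R/ΣR = 20.1 × 0.2027 = 4.074 V.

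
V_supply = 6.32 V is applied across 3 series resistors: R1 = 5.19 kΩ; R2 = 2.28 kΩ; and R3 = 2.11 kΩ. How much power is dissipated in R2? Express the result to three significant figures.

P ≈ 0.992 mW

The common current is I = 6.32/9.580 = 0.6597 mA.
P(R2) = I²·R2 = (0.6597)² × 2.28 = 0.9923 mW.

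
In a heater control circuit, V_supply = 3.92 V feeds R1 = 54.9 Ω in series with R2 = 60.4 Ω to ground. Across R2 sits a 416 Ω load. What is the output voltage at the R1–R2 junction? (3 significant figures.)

First combine the lower leg with the load: R2 ‖ R_L = 52.74 Ω.
Now apply the divider: V_out = 3.92 × 0.4900 = 1.921 V.

V_out ≈ 1.92 V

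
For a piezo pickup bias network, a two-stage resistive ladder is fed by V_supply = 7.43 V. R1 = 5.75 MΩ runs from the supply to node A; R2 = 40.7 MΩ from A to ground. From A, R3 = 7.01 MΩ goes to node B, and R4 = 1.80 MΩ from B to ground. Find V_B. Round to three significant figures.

V_B ≈ 0.846 V

Looking into the second stage from A: R3 + R4 = 8.810 MΩ appears in parallel with R2.
Effective lower resistance at A: R2 ‖ 8.810 = 7.242 MΩ.
So V_A = 7.43 × 0.5574 = 4.142 V.
Then the unloaded second divider: V_B = V_A × R4/(R3+R4) = 4.142 × 0.2043 = 0.8462 V.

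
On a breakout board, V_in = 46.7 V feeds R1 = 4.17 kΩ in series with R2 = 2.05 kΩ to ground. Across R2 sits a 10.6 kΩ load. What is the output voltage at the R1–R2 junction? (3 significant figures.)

R2 ‖ R_L = (2.05 × 10.6)/(2.05 + 10.6) = 1.718 kΩ.
Now apply the divider: V_out = 46.7 × 0.2918 = 13.62 V.
(Unloaded it would be 15.4 V; the load pulls it down.)

V_out ≈ 13.6 V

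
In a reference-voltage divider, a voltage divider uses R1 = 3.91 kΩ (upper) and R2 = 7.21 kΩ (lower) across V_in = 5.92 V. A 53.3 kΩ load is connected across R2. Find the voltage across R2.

V_out ≈ 3.66 V

The load sits in parallel with R2, giving an effective lower resistance R2' = R2·R_L/(R2+R_L) = 6.351 kΩ.
Then V_out = V_in · R2'/(R1 + R2') = 5.92 × 6.351/10.26 = 3.664 V.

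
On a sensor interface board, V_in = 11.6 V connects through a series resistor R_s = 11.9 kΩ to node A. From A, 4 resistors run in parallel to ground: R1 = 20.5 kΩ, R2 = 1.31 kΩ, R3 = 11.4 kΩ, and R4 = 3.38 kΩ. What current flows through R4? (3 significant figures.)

Parallel bank: R_p = 1/(1/20.5 + 1/1.31 + 1/11.4 + 1/3.38) = 0.8363 kΩ.
V_A = 11.6 × 0.8363/12.74 = 0.7617 V.
I(R4) = V_A / R4 = 0.7617/3.38 = 0.2254 mA.

I ≈ 0.225 mA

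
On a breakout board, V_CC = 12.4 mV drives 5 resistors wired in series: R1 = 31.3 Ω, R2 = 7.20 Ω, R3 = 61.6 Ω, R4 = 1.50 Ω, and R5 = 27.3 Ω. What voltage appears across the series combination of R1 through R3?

V ≈ 9.63 mV

ΣR = 31.3 + 7.20 + 61.6 + 1.50 + 27.3 = 128.9 Ω.
R_{R1..R3} = 31.3 + 7.20 + 61.6 = 100.1 Ω.
By the voltage-divider rule, V = 12.4 × 100.1/128.9 = 9.629 mV.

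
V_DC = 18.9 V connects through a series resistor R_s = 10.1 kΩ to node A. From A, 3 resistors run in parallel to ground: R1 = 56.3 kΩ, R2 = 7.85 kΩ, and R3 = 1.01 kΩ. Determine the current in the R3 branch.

I ≈ 1.50 mA

Equivalent of the parallel group: R_p = 0.8809 kΩ.
V_A by voltage divider: V_A = 18.9 × 0.8809/(10.1 + 0.8809) = 1.516 V.
I(R3) = V_A / R3 = 1.516/1.01 = 1.501 mA.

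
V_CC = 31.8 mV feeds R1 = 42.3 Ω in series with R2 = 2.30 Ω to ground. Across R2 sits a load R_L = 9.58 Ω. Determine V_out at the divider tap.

V_out ≈ 1.34 mV

R2 ‖ R_L = (2.30 × 9.58)/(2.30 + 9.58) = 1.855 Ω.
Then V_out = V_CC · R2'/(R1 + R2') = 31.8 × 1.855/44.15 = 1.336 mV.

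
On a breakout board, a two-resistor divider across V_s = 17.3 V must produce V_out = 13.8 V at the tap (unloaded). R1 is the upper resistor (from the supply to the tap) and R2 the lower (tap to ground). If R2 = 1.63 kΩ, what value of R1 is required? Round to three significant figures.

V_out/V_s = R2/(R1+R2) = 0.7977.
R1 = R2·(1/k − 1) = 1.63 × 0.2536 = 0.4134 kΩ.

R1 ≈ 0.413 kΩ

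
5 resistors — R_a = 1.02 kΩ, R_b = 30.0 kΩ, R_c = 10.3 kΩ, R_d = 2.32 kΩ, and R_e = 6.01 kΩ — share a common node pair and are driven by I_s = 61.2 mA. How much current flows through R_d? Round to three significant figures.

ΣG = 1/1.02 + 1/30.0 + 1/10.3 + 1/2.32 + 1/6.01 = 1.708.
R_d takes the fraction G_k/ΣG = 0.4310/1.708 = 0.2523, so I = 61.2 × 0.2523 = 15.44 mA.

I ≈ 15.4 mA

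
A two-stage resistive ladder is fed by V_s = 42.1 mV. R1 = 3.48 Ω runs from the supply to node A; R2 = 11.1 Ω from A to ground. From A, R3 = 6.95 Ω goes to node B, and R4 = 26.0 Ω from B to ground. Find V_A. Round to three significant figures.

Node A sees R2 in parallel with the series input of stage 2, R3 + R4 = 32.95 Ω.
R2 ‖ (R3+R4) = 8.303 Ω.
So V_A = 42.1 × 0.7047 = 29.67 mV.

V_A ≈ 29.7 mV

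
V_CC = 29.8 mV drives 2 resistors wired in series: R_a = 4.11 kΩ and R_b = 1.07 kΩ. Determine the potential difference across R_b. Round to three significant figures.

V ≈ 6.16 mV

Total series resistance ΣR = 4.11 + 1.07 = 5.180 kΩ.
Voltage divider: V = V_CC · (1.070 / 5.180) = 29.8 × 0.2066 = 6.156 mV.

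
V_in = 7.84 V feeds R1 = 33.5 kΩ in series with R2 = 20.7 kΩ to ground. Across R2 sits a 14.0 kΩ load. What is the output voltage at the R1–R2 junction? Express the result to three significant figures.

V_out ≈ 1.56 V

First combine the lower leg with the load: R2 ‖ R_L = 8.352 kΩ.
Now apply the divider: V_out = 7.84 × 0.1996 = 1.564 V.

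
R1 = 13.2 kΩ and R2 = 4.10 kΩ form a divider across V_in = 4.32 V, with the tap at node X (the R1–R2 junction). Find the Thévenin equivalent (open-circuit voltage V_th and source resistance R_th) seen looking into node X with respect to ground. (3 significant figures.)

V_th is the unloaded tap voltage: V_in · R2/(R1+R2) = 4.32 × 0.2370 = 1.024 V.
Looking into X with the source shorted: R_th = R1·R2/(R1+R2) = 13.20 × 4.10/17.30 = 3.128 kΩ.

V_th ≈ 1.02 V, R_th ≈ 3.13 kΩ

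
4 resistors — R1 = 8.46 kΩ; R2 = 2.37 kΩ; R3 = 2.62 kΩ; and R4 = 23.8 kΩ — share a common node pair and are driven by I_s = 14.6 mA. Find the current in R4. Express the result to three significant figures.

I ≈ 0.636 mA

Total conductance ΣG = 1/8.46 + 1/2.37 + 1/2.62 + 1/23.8 = 0.9638 (units of 1/kΩ).
R4 takes the fraction G_k/ΣG = 0.04202/0.9638 = 0.04359, so I = 14.6 × 0.04359 = 0.6365 mA.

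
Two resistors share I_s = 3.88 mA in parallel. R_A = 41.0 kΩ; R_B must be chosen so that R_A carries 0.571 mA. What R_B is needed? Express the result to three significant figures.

The fraction through R_A equals R_B/(R_A+R_B).
With f = 0.1472, R_B = R_A · f/(1−f) = 41.0 × 0.1726 = 7.075 kΩ.

R_B ≈ 7.07 kΩ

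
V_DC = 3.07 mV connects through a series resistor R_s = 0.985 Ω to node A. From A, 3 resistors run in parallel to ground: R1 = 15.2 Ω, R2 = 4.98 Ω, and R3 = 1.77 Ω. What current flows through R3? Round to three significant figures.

Parallel bank: R_p = 1/(1/15.2 + 1/4.98 + 1/1.77) = 1.203 Ω.
Node voltage V_A = V_DC · R_p/(R_s + R_p) = 3.07 × 0.5497 = 1.688 mV.
I(R3) = V_A / R3 = 1.688/1.77 = 0.9535 mA.
(Equivalently: I_total = 1.403 mA, then current-divider fraction G_k/ΣG = 0.6794.)

I ≈ 0.953 mA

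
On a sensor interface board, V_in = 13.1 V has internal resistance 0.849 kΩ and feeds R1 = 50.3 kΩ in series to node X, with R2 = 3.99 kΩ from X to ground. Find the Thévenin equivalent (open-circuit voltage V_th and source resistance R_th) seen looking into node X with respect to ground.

V_th ≈ 0.948 V, R_th ≈ 3.70 kΩ

R1' = 0.849 + 50.3 = 51.15 kΩ (source resistance + R1).
With X open, the divider is unloaded: V_th = 13.1 × 3.99/55.14 = 0.9479 V.
With V_in suppressed (replaced by a short), R_th = R1' ‖ R2 = (51.15 × 3.99)/(51.15 + 3.99) = 3.701 kΩ.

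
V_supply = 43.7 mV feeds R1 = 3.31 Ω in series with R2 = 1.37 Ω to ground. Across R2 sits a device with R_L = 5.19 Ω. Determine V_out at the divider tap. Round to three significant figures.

R2 ‖ R_L = (1.37 × 5.19)/(1.37 + 5.19) = 1.084 Ω.
Now apply the divider: V_out = 43.7 × 0.2467 = 10.78 mV.

V_out ≈ 10.8 mV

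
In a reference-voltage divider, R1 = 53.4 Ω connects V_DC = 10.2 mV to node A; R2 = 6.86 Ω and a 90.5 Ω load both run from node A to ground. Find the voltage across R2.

V_out ≈ 1.09 mV

R2 ‖ R_L = (6.86 × 90.5)/(6.86 + 90.5) = 6.377 Ω.
Now apply the divider: V_out = 10.2 × 0.1067 = 1.088 mV.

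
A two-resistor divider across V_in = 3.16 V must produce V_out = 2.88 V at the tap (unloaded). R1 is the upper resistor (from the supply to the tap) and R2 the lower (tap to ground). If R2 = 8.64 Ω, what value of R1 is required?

R1 ≈ 0.840 Ω

The divider ratio is R2/(R1+R2) = 2.88/3.16 = 0.9114.
So R1 = R2 · (V_in/V_out − 1) = 8.64 × (3.16/2.88 − 1) = 8.64 × 0.09722 = 0.8400 Ω.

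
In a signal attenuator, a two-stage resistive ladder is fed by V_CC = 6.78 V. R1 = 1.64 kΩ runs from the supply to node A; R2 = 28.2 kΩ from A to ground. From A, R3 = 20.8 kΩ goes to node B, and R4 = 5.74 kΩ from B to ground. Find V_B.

Node A sees R2 in parallel with the series input of stage 2, R3 + R4 = 26.54 kΩ.
R2 ‖ (R3+R4) = 13.67 kΩ.
First divider: V_A = V_CC · 13.67/(1.64 + 13.67) = 6.054 V.
Stage 2 is unloaded, so V_B = V_A · R4/(R3+R4) = 6.054 × 5.74/26.54 = 1.309 V.

V_B ≈ 1.31 V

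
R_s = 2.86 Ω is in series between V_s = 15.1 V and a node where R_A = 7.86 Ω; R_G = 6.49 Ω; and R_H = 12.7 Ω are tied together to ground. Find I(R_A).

I ≈ 0.946 A

Combine the parallel branches: R_p = (1/7.86 + 1/6.49 + 1/12.7)⁻¹ = 2.777 Ω.
V_A = 15.1 × 2.777/5.637 = 7.439 V.
Branch current I = V_A/R_A = 7.439/7.86 = 0.9465 A.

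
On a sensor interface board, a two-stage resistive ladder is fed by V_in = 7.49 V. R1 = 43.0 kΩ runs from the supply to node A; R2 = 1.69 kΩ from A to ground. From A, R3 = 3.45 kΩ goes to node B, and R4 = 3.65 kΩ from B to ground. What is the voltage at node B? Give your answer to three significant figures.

Node A sees R2 in parallel with the series input of stage 2, R3 + R4 = 7.100 kΩ.
R2 ‖ (R3+R4) = 1.365 kΩ.
So V_A = 7.49 × 0.03077 = 0.2305 V.
Then the unloaded second divider: V_B = V_A × R4/(R3+R4) = 0.2305 × 0.5141 = 0.1185 V.

V_B ≈ 0.118 V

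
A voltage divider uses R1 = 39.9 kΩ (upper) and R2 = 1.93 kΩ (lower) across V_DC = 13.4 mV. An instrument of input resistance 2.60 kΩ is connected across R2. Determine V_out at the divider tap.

First combine the lower leg with the load: R2 ‖ R_L = 1.108 kΩ.
Voltage divider with the loaded lower leg: V_out = 13.4 × 1.108/(39.9 + 1.108) = 13.4 × 0.02701 = 0.3620 mV.

V_out ≈ 0.362 mV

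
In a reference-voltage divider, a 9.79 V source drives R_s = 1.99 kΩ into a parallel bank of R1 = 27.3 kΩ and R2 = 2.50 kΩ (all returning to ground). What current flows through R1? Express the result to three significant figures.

Combine the parallel branches: R_p = (1/27.3 + 1/2.50)⁻¹ = 2.290 kΩ.
Node voltage V_A = V_s · R_p/(R_s + R_p) = 9.79 × 0.5351 = 5.238 V.
Branch current I = V_A/R1 = 5.238/27.3 = 0.1919 mA.
(Equivalently: I_total = 2.287 mA, then current-divider fraction G_k/ΣG = 0.08389.)

I ≈ 0.192 mA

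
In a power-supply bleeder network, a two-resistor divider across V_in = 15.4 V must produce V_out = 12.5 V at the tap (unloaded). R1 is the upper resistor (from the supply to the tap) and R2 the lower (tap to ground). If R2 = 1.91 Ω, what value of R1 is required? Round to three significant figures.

R1 ≈ 0.443 Ω

V_out/V_in = R2/(R1+R2) = 0.8117.
So R1 = R2 · (V_in/V_out − 1) = 1.91 × (15.4/12.5 − 1) = 1.91 × 0.2320 = 0.4431 Ω.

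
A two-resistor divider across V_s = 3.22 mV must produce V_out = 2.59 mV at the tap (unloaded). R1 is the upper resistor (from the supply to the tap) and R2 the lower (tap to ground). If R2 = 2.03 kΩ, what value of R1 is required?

R1 ≈ 0.494 kΩ

V_out/V_s = R2/(R1+R2) = 0.8043.
Rearranging, R1 = R2·(1−k)/k = 2.03 × 0.2432 = 0.4938 kΩ.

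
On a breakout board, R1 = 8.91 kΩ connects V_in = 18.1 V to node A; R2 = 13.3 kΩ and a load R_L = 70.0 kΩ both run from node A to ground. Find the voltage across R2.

V_out ≈ 10.1 V

R2 ‖ R_L = (13.3 × 70.0)/(13.3 + 70.0) = 11.18 kΩ.
Voltage divider with the loaded lower leg: V_out = 18.1 × 11.18/(8.91 + 11.18) = 18.1 × 0.5564 = 10.07 V.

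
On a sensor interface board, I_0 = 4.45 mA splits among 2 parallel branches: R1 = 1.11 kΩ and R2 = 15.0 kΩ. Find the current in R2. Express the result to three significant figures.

I ≈ 0.307 mA

Two-branch current divider: I_k = I_0 · R_other/(R_1 + R_2).
I(R2) = 4.45 × 1.11/(1.11 + 15.0) = 4.45 × 0.06890 = 0.3066 mA.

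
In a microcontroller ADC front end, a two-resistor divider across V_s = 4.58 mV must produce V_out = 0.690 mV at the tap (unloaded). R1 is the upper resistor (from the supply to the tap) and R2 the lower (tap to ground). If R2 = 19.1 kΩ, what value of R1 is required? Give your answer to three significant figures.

R1 ≈ 108 kΩ

The divider ratio is R2/(R1+R2) = 0.690/4.58 = 0.1507.
So R1 = R2 · (V_s/V_out − 1) = 19.1 × (4.58/0.690 − 1) = 19.1 × 5.638 = 107.7 kΩ.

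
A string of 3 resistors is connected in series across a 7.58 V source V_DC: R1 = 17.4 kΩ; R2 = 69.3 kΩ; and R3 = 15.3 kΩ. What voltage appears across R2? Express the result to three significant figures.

Series total: ΣR = 17.4 + 69.3 + 15.3 = 102.0 kΩ.
Voltage divider: V = V_DC · (69.30 / 102.0) = 7.58 × 0.6794 = 5.150 V.

V ≈ 5.15 V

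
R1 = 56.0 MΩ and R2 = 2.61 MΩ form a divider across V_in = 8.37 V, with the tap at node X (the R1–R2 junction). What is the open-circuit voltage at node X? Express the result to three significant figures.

V_th is the unloaded tap voltage: V_in · R2/(R1+R2) = 8.37 × 0.04453 = 0.3727 V.

V_th ≈ 0.373 V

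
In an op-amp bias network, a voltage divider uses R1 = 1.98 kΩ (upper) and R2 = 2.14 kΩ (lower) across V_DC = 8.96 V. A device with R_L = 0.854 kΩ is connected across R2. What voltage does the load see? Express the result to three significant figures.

R2 ‖ R_L = (2.14 × 0.854)/(2.14 + 0.854) = 0.6104 kΩ.
Now apply the divider: V_out = 8.96 × 0.2356 = 2.111 V.

V_out ≈ 2.11 V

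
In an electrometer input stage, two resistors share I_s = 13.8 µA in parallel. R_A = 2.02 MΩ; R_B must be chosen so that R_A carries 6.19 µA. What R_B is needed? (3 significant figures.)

Two-branch current divider: I_A = I_s · R_B/(R_A + R_B).
6.19/13.8 = R_B/(R_A + R_B) → R_B = R_A · (0.4486)/(1 − 0.4486) = 2.02 × 0.8134 = 1.643 MΩ.

R_B ≈ 1.64 MΩ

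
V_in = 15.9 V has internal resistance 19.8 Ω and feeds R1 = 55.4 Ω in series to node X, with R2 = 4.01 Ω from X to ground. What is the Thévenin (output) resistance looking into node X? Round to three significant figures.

R1' = 19.8 + 55.4 = 75.20 Ω (source resistance + R1).
With V_in suppressed (replaced by a short), R_th = R1' ‖ R2 = (75.20 × 4.01)/(75.20 + 4.01) = 3.807 Ω.

R_th ≈ 3.81 Ω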